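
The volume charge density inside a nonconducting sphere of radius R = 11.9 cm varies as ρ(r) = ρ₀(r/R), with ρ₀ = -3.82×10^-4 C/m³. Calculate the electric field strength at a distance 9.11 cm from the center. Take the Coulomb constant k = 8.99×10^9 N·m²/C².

By spherical symmetry E is radial; choose a Gaussian sphere of radius r = 9.11 cm (r < R).
Q_enc = ∫₀^r ρ(r')·4πr'² dr' = (4πρ₀/R) ∫₀^r r'^3 dr' = 4πρ₀ r^4/(4·R) = -6.946×10^-7 C.
Gauss's law: E·4πr² = Q_enc/ε₀.
E = k|Q_enc|/r² = (8.99×10^9)(6.946×10^-7)/(0.0911)² = 7.52×10^5 N/C.

E = 7.52×10^5 N/C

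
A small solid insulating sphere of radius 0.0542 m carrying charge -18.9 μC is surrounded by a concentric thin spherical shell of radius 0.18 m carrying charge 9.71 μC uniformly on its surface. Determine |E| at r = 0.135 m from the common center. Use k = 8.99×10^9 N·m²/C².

Use a concentric Gaussian sphere at r = 0.135 m (between the bodies, 0.0542 m < r < 0.18 m).
The shell at 0.18 m lies outside the Gaussian surface, so Q_enc = -18.9 μC = -1.89e-5 C.
Gauss's law: E·4πr² = Q_enc/ε₀.
E = k|Q_enc|/r² = (8.99×10^9)(1.89×10^-5)/(0.135)² = 9.32e6 N/C.

9.32×10^6 N/C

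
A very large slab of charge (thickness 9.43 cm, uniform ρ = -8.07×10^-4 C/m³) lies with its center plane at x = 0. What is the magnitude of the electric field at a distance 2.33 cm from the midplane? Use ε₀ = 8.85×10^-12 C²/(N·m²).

By symmetry E is perpendicular to the slab. A Gaussian pillbox from −2.33 cm to +2.33 cm (face area A) lies entirely within the slab.
Q_enc = ρ·(2x)·A and flux = 2EA, so 2EA = 2ρxA/ε₀ ⇒ E = |ρ|x/ε₀.
E = (8.07×10^-4)(0.0233)/(8.85×10^-12) = 2.12e6 N/C.

2.12e6 V/m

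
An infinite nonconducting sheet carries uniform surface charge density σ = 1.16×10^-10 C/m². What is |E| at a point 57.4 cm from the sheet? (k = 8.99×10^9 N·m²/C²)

|E| ≈ 6.55 N/C

The symmetry is planar: E is normal to the sheet and the same magnitude on both sides. Take a pillbox straddling the sheet with end-cap area A.
Only the two end caps contribute flux: Φ = 2EA. With Q_enc = σA, Gauss's law gives E = |σ|/(2ε₀).
E = 2πk|σ| = 2π(8.99×10^9)(1.16×10^-10) = 6.55 N/C.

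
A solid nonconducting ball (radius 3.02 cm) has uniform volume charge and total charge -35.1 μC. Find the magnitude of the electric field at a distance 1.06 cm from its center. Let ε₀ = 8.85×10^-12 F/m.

E ≈ 1.21e8 N/C

By spherical symmetry E is radial; choose a Gaussian sphere of radius r = 1.06 cm (r < R).
Only the charge within r is enclosed: Q_enc = Q·(r/R)³ = (-35.1 μC)·(1.06 cm/3.02 cm)³ = -1.518e-6 C.
By Gauss's law, ∮E·dA = E·4πr² = Q_enc/ε₀.
E = |Q_enc|/(4πε₀r²) = (1.518×10^-6)/(4π·8.85×10^-12·(0.0106)²) = 1.21e8 N/C.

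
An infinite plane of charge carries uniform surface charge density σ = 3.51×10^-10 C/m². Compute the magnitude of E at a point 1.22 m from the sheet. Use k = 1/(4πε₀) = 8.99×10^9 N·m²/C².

E = 19.8 N/C

By planar symmetry E is perpendicular to the sheet and uniform; use a Gaussian pillbox with flat faces of area A on each side of the sheet.
Only the two end caps contribute flux: Φ = 2EA. With Q_enc = σA, Gauss's law gives E = |σ|/(2ε₀).
E = 2πk|σ| = 2π(8.99×10^9)(3.51×10^-10) = 19.8 N/C.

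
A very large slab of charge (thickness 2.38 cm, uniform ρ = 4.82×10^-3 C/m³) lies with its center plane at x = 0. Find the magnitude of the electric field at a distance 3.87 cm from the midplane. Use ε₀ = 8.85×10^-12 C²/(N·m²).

E ≈ 6.48×10^6 N/C

The point |x| = 3.87 cm lies outside the slab (half-thickness 0.0119 m). A symmetric pillbox spanning the full slab encloses Q_enc = ρ·d·A.
Flux = 2EA ⇒ E = |ρ|d/(2ε₀), independent of distance outside.
E = (4.82e-3)(0.0238)/(2·8.85×10^-12) = 6.48×10^6 N/C.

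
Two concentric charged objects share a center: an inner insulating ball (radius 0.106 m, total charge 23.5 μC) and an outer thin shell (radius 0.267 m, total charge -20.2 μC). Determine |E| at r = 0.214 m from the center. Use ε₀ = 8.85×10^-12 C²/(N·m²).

Use a concentric Gaussian sphere at r = 0.214 m (between the bodies, 0.106 m < r < 0.267 m).
The shell at 0.267 m lies outside the Gaussian surface, so Q_enc = 23.5 μC = 2.35×10^-5 C.
By Gauss's law, ∮E·dA = E·4πr² = Q_enc/ε₀.
E = |Q_enc|/(4πε₀r²) = (2.35×10^-5)/(4π·8.85×10^-12·(0.214)²) = 4.61×10^6 N/C.

4.61×10^6 V/m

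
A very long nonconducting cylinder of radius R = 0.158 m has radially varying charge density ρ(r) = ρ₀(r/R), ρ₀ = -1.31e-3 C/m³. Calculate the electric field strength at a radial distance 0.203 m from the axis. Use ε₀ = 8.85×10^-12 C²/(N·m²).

Take a coaxial cylindrical Gaussian surface of radius r = 0.203 m and length L (r > R, full charge per length enclosed).
λ_enc = 2π ∫₀^R ρ₀(r'/R)^1 r' dr' = 2πρ₀R²/3 = -6.849×10^-5 C/m.
Applying ∮E·dA = Q_enc/ε₀ with the end caps contributing no flux:
E = |λ_enc|/(2πε₀r) = (6.849×10^-5)/(2π·8.85×10^-12·0.203) = 6.07×10^6 N/C.

E = 6.07×10^6 N/C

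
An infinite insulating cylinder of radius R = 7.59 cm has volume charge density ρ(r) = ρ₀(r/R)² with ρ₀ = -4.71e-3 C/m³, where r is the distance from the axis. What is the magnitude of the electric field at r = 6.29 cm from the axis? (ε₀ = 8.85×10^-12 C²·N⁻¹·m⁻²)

|E| ≈ 5.75×10^6 N/C

Coaxial Gaussian cylinder, radius r = 6.29 cm, length L (r < R).
Integrating ρ over the cross-section to radius r: λ_enc = (2πρ₀/R²) ∫₀^r r'^3 dr' = 2πρ₀ r^4/(4·R²) = -2.01e-5 C/m.
Since E is radial and uniform over the curved surface, Φ = E·2πrL = Q_enc/ε₀ = λ_enc L/ε₀.
E = |λ_enc|/(2πε₀r) = (2.01×10^-5)/(2π·8.85×10^-12·0.0629) = 5.75×10^6 N/C.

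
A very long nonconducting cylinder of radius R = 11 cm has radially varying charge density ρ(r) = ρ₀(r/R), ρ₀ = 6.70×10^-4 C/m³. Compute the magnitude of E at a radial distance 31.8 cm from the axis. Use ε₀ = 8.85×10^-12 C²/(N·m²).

By cylindrical symmetry E is radial; use a coaxial Gaussian cylinder of radius 31.8 cm and length L (r > R, full charge per length enclosed).
λ_enc = 2π ∫₀^R ρ₀(r'/R)^1 r' dr' = 2πρ₀R²/3 = 1.698e-5 C/m.
Applying ∮E·dA = Q_enc/ε₀ with the end caps contributing no flux:
E = |λ_enc|/(2πε₀r) = (1.698×10^-5)/(2π·8.85×10^-12·0.318) = 9.60e5 N/C.

E = 9.60e5 N/C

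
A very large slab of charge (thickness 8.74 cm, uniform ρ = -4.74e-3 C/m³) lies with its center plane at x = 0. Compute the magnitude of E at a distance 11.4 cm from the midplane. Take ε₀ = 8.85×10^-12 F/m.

2.34×10^7 V/m

The point |x| = 11.4 cm lies outside the slab (half-thickness 0.0437 m). A symmetric pillbox spanning the full slab encloses Q_enc = ρ·d·A.
Flux = 2EA ⇒ E = |ρ|d/(2ε₀), independent of distance outside.
E = (4.74×10^-3)(0.0874)/(2·8.85×10^-12) = 2.34e7 N/C.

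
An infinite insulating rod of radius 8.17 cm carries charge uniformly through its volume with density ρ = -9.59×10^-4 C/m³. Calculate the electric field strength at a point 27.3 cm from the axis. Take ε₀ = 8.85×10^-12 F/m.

Choose a coaxial cylinder of radius r = 27.3 cm (arbitrary length L) as the Gaussian surface (r > 8.17 cm, full cross-section enclosed).
λ_enc = ρ·πR² = (-9.59×10^-4)π(0.0817)² = -2.011e-5 C/m.
By Gauss's law (flux through the curved wall only), E·2πrL = λ_enc L/ε₀.
E = |λ_enc|/(2πε₀r) = (2.011×10^-5)/(2π·8.85×10^-12·0.273) = 1.32e6 N/C.

|E| = 1.32e6 N/C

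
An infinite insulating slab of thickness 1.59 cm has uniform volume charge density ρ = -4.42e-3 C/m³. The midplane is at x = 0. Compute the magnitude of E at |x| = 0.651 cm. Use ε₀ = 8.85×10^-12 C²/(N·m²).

By symmetry E is perpendicular to the slab. A Gaussian pillbox from −0.651 cm to +0.651 cm (face area A) lies entirely within the slab.
Q_enc = ρ·(2x)·A and flux = 2EA, so 2EA = 2ρxA/ε₀ ⇒ E = |ρ|x/ε₀.
E = (4.42×10^-3)(0.00651)/(8.85×10^-12) = 3.25e6 N/C.

E ≈ 3.25×10^6 V/m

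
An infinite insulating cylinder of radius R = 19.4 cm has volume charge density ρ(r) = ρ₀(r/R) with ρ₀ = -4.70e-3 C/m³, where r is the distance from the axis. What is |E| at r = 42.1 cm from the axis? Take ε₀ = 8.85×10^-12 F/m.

E = 1.58×10^7 V/m

Choose a coaxial cylinder of radius r = 42.1 cm (arbitrary length L) as the Gaussian surface (r > R, full charge per length enclosed).
λ_enc = 2π ∫₀^R ρ₀(r'/R)^1 r' dr' = 2πρ₀R²/3 = -3.705e-4 C/m.
Gauss's law: E·2πrL = λ_enc L/ε₀.
E = |λ_enc|/(2πε₀r) = (3.705×10^-4)/(2π·8.85×10^-12·0.421) = 1.58×10^7 N/C.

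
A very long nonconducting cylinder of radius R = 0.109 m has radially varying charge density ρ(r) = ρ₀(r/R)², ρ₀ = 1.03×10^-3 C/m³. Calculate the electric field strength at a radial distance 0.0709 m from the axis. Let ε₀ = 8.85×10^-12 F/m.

8.73×10^5 V/m

Choose a coaxial cylinder of radius r = 0.0709 m (arbitrary length L) as the Gaussian surface (r < R).
λ_enc = ∫₀^r ρ(r')·2πr' dr' = (2πρ₀/R²)·r^4/4 = 3.441×10^-6 C/m.
Since E is radial and uniform over the curved surface, Φ = E·2πrL = Q_enc/ε₀ = λ_enc L/ε₀.
E = |λ_enc|/(2πε₀r) = (3.441×10^-6)/(2π·8.85×10^-12·0.0709) = 8.73×10^5 N/C.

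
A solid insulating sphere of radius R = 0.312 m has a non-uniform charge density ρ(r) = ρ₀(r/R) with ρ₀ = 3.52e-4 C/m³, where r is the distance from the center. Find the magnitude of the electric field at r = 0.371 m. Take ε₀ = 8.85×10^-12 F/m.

Take a concentric spherical Gaussian surface of radius r = 0.371 m (r > R, all charge enclosed).
Q_enc = 4π ∫₀^R ρ₀(r'/R)^1 r'² dr' = 4πρ₀R³/4 = 3.359×10^-5 C.
Since E is radial and uniform over the Gaussian sphere, Φ = E·4πr² = Q_enc/ε₀.
E = |Q_enc|/(4πε₀r²) = (3.359e-5)/(4π·8.85×10^-12·(0.371)²) = 2.19e6 N/C.

2.19e6 V/m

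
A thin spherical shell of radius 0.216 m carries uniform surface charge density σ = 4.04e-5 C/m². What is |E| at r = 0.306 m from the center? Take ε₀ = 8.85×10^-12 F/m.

E ≈ 2.27×10^6 N/C

Symmetry ⇒ E = E(r) r̂. Gaussian sphere of radius r = 0.306 m (r > 0.216 m).
The entire shell is enclosed: Q_enc = σ·4πR² = (4.04×10^-5)·4π·(0.216)² = 2.369×10^-5 C.
Applying ∮E·dA = Q_enc/ε₀ with Φ = E(4πr²):
E = |Q_enc|/(4πε₀r²) = (2.369×10^-5)/(4π·8.85×10^-12·(0.306)²) = 2.27×10^6 N/C.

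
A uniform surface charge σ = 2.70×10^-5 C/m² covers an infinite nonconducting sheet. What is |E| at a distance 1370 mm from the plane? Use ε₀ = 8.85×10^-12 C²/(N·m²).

Choose a cylindrical pillbox piercing the sheet, end faces (area A) parallel to it.
Only the two end caps contribute flux: Φ = 2EA. With Q_enc = σA, Gauss's law gives E = |σ|/(2ε₀).
E = |σ|/(2ε₀) = (2.70×10^-5)/(2·8.85×10^-12) = 1.53×10^6 N/C.

|E| ≈ 1.53×10^6 N/C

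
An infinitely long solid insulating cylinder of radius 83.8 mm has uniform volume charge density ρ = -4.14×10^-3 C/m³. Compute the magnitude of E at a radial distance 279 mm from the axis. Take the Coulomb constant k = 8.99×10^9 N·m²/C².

E ≈ 5.89e6 N/C

Take a coaxial cylindrical Gaussian surface of radius r = 279 mm and length L (r > 83.8 mm, full cross-section enclosed).
λ_enc = ρ·πR² = (-4.14e-3)π(0.0838)² = -9.134×10^-5 C/m.
By Gauss's law (flux through the curved wall only), E·2πrL = λ_enc L/ε₀.
E = 2k|λ_enc|/r = 2(8.99×10^9)(9.134×10^-5)/(0.279) = 5.89×10^6 N/C.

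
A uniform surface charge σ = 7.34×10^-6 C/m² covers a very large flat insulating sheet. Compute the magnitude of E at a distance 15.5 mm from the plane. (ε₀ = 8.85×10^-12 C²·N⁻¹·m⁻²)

Choose a cylindrical pillbox piercing the sheet, end faces (area A) parallel to it.
Flux Φ = 2EA and Q_enc = σA, so 2EA = σA/ε₀ ⇒ E = |σ|/(2ε₀), independent of distance.
E = |σ|/(2ε₀) = (7.34×10^-6)/(2·8.85×10^-12) = 4.15e5 N/C.

E = 4.15×10^5 V/m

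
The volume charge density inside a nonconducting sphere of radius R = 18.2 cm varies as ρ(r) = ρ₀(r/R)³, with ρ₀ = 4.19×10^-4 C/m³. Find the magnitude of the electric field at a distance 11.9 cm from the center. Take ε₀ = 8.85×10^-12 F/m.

Symmetry ⇒ E = E(r) r̂. Gaussian sphere of radius r = 11.9 cm (r < R).
Q_enc = ∫₀^r ρ(r')·4πr'² dr' = (4πρ₀/R³) ∫₀^r r'^5 dr' = 4πρ₀ r^6/(6·R³) = 4.134e-7 C.
By Gauss's law, ∮E·dA = E·4πr² = Q_enc/ε₀.
E = |Q_enc|/(4πε₀r²) = (4.134×10^-7)/(4π·8.85×10^-12·(0.119)²) = 2.62×10^5 N/C.

2.62e5 V/m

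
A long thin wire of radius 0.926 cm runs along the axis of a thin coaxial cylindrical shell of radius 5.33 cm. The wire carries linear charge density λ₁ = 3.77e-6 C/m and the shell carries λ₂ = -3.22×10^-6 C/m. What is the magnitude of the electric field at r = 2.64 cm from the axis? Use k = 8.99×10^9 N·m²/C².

|E| = 2.57×10^6 V/m

Choose a coaxial cylinder of radius r = 2.64 cm (arbitrary length L) as the Gaussian surface (between the conductors, 0.926 cm < r < 5.33 cm).
The shell at 5.33 cm lies outside the Gaussian surface, so λ_enc = λ₁ = 3.77×10^-6 C/m.
By Gauss's law (flux through the curved wall only), E·2πrL = λ_enc L/ε₀.
E = 2k|λ_enc|/r = 2(8.99×10^9)(3.77×10^-6)/(0.0264) = 2.57×10^6 N/C.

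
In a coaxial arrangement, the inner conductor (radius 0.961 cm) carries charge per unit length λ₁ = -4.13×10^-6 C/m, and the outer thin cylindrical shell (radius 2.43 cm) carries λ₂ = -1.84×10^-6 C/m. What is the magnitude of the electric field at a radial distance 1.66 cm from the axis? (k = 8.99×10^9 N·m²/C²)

By cylindrical symmetry E is radial; use a coaxial Gaussian cylinder of radius 1.66 cm and length L (between the conductors, 0.961 cm < r < 2.43 cm).
The shell at 2.43 cm lies outside the Gaussian surface, so λ_enc = λ₁ = -4.13×10^-6 C/m.
Gauss's law: E·2πrL = λ_enc L/ε₀.
E = 2k|λ_enc|/r = 2(8.99×10^9)(4.13×10^-6)/(0.0166) = 4.47e6 N/C.

E ≈ 4.47×10^6 N/C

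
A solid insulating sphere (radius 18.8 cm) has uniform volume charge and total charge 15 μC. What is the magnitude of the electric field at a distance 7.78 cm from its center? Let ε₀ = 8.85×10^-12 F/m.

|E| = 1.58×10^6 N/C

Use a concentric Gaussian sphere at r = 7.78 cm (r < R).
For a uniform sphere the enclosed fraction is (r/R)³, so Q_enc = (15 μC)(0.0778/0.188)³ = 1.063e-6 C.
By Gauss's law, ∮E·dA = E·4πr² = Q_enc/ε₀.
E = |Q_enc|/(4πε₀r²) = (1.063e-6)/(4π·8.85×10^-12·(0.0778)²) = 1.58e6 N/C.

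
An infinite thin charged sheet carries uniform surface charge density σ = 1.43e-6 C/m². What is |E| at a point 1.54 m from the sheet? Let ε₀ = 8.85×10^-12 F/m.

|E| ≈ 8.08e4 V/m

The symmetry is planar: E is normal to the sheet and the same magnitude on both sides. Take a pillbox straddling the sheet with end-cap area A.
Flux Φ = 2EA and Q_enc = σA, so 2EA = σA/ε₀ ⇒ E = |σ|/(2ε₀), independent of distance.
E = |σ|/(2ε₀) = (1.43e-6)/(2·8.85×10^-12) = 8.08×10^4 N/C.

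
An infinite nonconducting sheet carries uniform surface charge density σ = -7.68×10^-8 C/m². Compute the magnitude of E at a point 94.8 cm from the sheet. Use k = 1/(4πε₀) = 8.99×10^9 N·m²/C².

The symmetry is planar: E is normal to the sheet and the same magnitude on both sides. Take a pillbox straddling the sheet with end-cap area A.
Flux Φ = 2EA and Q_enc = σA, so 2EA = σA/ε₀ ⇒ E = |σ|/(2ε₀), independent of distance.
E = 2πk|σ| = 2π(8.99×10^9)(7.68e-8) = 4.34×10^3 N/C.

|E| ≈ 4.34e3 N/C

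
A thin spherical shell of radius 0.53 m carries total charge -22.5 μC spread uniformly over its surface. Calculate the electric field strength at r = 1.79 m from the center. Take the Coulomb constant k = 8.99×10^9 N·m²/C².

E ≈ 6.31×10^4 V/m

Symmetry ⇒ E = E(r) r̂. Gaussian sphere of radius r = 1.79 m (r > 0.53 m).
The entire shell is enclosed: Q_enc = -2.25×10^-5 C.
By Gauss's law, ∮E·dA = E·4πr² = Q_enc/ε₀.
E = k|Q_enc|/r² = (8.99×10^9)(2.25×10^-5)/(1.79)² = 6.31e4 N/C.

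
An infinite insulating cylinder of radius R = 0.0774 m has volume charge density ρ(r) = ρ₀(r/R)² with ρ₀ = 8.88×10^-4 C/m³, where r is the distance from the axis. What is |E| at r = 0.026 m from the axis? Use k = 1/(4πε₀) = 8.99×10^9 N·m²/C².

By cylindrical symmetry E is radial; use a coaxial Gaussian cylinder of radius 0.026 m and length L (r < R).
Integrating ρ over the cross-section to radius r: λ_enc = (2πρ₀/R²) ∫₀^r r'^3 dr' = 2πρ₀ r^4/(4·R²) = 1.064×10^-7 C/m.
Applying ∮E·dA = Q_enc/ε₀ with the end caps contributing no flux:
E = 2k|λ_enc|/r = 2(8.99×10^9)(1.064×10^-7)/(0.026) = 7.36×10^4 N/C.

E = 7.36×10^4 N/C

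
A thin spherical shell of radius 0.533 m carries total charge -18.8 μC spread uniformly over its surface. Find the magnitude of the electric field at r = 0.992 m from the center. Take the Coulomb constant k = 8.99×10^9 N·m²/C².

Symmetry ⇒ E = E(r) r̂. Gaussian sphere of radius r = 0.992 m (r > 0.533 m).
The entire shell is enclosed: Q_enc = -1.88e-5 C.
Applying ∮E·dA = Q_enc/ε₀ with Φ = E(4πr²):
E = k|Q_enc|/r² = (8.99×10^9)(1.88×10^-5)/(0.992)² = 1.72×10^5 N/C.

|E| ≈ 1.72e5 N/C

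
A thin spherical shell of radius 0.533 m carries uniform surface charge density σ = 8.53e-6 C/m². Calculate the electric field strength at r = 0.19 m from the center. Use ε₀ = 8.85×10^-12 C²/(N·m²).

|E| = 0 V/m

Take a concentric spherical Gaussian surface of radius r = 0.19 m (inside the shell, r < 0.533 m).
No charge lies within this surface, so Q_enc = 0 and Gauss's law gives E·4πr² = 0 ⇒ E = 0.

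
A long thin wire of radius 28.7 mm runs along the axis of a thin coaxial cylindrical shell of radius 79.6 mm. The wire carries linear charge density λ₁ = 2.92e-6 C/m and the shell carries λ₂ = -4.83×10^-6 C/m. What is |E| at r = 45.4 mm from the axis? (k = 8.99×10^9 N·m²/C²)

Take a coaxial cylindrical Gaussian surface of radius r = 45.4 mm and length L (between the conductors, 28.7 mm < r < 79.6 mm).
The shell at 79.6 mm lies outside the Gaussian surface, so λ_enc = λ₁ = 2.92e-6 C/m.
By Gauss's law (flux through the curved wall only), E·2πrL = λ_enc L/ε₀.
E = 2k|λ_enc|/r = 2(8.99×10^9)(2.92×10^-6)/(0.0454) = 1.16×10^6 N/C.

|E| = 1.16e6 N/C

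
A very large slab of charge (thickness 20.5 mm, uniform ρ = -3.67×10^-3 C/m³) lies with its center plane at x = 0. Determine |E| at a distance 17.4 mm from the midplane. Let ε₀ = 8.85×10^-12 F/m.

4.25×10^6 N/C

The point |x| = 17.4 mm lies outside the slab (half-thickness 0.01025 m). A symmetric pillbox spanning the full slab encloses Q_enc = ρ·d·A.
Flux = 2EA ⇒ E = |ρ|d/(2ε₀), independent of distance outside.
E = (3.67×10^-3)(0.0205)/(2·8.85×10^-12) = 4.25e6 N/C.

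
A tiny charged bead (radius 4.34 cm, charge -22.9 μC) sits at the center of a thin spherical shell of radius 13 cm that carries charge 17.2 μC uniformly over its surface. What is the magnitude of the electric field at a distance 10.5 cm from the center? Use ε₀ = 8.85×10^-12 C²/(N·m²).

Symmetry ⇒ E = E(r) r̂. Gaussian sphere of radius r = 10.5 cm (between the bodies, 4.34 cm < r < 13 cm).
The shell at 13 cm lies outside the Gaussian surface, so Q_enc = -22.9 μC = -2.29×10^-5 C.
By Gauss's law, ∮E·dA = E·4πr² = Q_enc/ε₀.
E = |Q_enc|/(4πε₀r²) = (2.29e-5)/(4π·8.85×10^-12·(0.105)²) = 1.87×10^7 N/C.

|E| = 1.87e7 V/m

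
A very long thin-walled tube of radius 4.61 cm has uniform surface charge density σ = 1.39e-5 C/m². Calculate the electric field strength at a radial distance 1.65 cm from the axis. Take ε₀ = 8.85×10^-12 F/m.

Coaxial Gaussian cylinder, radius r = 1.65 cm, length L (r < 4.61 cm, inside the shell).
No charge is enclosed, so Gauss's law gives E·2πrL = 0 ⇒ E = 0.

E = 0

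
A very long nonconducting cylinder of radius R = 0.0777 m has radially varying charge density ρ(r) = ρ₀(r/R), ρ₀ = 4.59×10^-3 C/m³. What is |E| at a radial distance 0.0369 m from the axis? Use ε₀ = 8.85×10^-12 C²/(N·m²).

3.03×10^6 N/C

Choose a coaxial cylinder of radius r = 0.0369 m (arbitrary length L) as the Gaussian surface (r < R).
Integrating ρ over the cross-section to radius r: λ_enc = (2πρ₀/R) ∫₀^r r'^2 dr' = 2πρ₀ r^3/(3·R) = 6.216e-6 C/m.
Applying ∮E·dA = Q_enc/ε₀ with the end caps contributing no flux:
E = |λ_enc|/(2πε₀r) = (6.216×10^-6)/(2π·8.85×10^-12·0.0369) = 3.03e6 N/C.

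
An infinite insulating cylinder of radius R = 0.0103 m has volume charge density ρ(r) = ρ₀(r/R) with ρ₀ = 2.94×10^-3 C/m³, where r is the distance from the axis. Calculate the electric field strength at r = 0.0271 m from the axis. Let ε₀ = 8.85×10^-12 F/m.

E = 4.33e5 V/m

Choose a coaxial cylinder of radius r = 0.0271 m (arbitrary length L) as the Gaussian surface (r > R, full charge per length enclosed).
λ_enc = 2π ∫₀^R ρ₀(r'/R)^1 r' dr' = 2πρ₀R²/3 = 6.533×10^-7 C/m.
Applying ∮E·dA = Q_enc/ε₀ with the end caps contributing no flux:
E = |λ_enc|/(2πε₀r) = (6.533e-7)/(2π·8.85×10^-12·0.0271) = 4.33×10^5 N/C.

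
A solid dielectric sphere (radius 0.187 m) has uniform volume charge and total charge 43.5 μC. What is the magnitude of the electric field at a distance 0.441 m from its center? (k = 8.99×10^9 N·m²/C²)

Take a concentric spherical Gaussian surface of radius r = 0.441 m (r > R, so the entire charge is enclosed).
Q_enc = 43.5 μC = 4.35×10^-5 C.
By Gauss's law, ∮E·dA = E·4πr² = Q_enc/ε₀.
E = k|Q_enc|/r² = (8.99×10^9)(4.35×10^-5)/(0.441)² = 2.01×10^6 N/C.

E ≈ 2.01e6 N/C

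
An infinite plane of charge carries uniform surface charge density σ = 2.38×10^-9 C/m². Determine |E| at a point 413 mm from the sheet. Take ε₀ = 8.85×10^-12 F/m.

E ≈ 134 V/m

The symmetry is planar: E is normal to the sheet and the same magnitude on both sides. Take a pillbox straddling the sheet with end-cap area A.
Only the two end caps contribute flux: Φ = 2EA. With Q_enc = σA, Gauss's law gives E = |σ|/(2ε₀).
E = |σ|/(2ε₀) = (2.38×10^-9)/(2·8.85×10^-12) = 134 N/C.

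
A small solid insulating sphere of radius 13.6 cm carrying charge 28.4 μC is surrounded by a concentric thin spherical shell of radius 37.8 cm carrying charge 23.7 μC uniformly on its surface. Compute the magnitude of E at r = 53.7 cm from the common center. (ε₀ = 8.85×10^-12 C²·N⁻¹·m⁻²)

|E| = 1.62×10^6 N/C

Symmetry ⇒ E = E(r) r̂. Gaussian sphere of radius r = 53.7 cm (r > 37.8 cm, enclosing both).
Q_enc = (28.4 μC) + (23.7 μC) = 5.21×10^-5 C.
Since E is radial and uniform over the Gaussian sphere, Φ = E·4πr² = Q_enc/ε₀.
E = |Q_enc|/(4πε₀r²) = (5.21e-5)/(4π·8.85×10^-12·(0.537)²) = 1.62×10^6 N/C.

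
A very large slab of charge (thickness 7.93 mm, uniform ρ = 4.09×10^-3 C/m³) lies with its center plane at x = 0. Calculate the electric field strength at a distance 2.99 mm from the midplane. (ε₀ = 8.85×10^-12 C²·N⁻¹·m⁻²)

By symmetry E is perpendicular to the slab. A Gaussian pillbox from −2.99 mm to +2.99 mm (face area A) lies entirely within the slab.
Q_enc = ρ·(2x)·A and flux = 2EA, so 2EA = 2ρxA/ε₀ ⇒ E = |ρ|x/ε₀.
E = (4.09e-3)(0.00299)/(8.85×10^-12) = 1.38e6 N/C.

|E| = 1.38×10^6 V/m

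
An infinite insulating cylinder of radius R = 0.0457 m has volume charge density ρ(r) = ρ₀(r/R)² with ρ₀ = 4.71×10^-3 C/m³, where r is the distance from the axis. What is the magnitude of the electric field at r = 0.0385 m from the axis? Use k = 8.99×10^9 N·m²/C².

By cylindrical symmetry E is radial; use a coaxial Gaussian cylinder of radius 0.0385 m and length L (r < R).
λ_enc = ∫₀^r ρ(r')·2πr' dr' = (2πρ₀/R²)·r^4/4 = 7.783×10^-6 C/m.
By Gauss's law (flux through the curved wall only), E·2πrL = λ_enc L/ε₀.
E = 2k|λ_enc|/r = 2(8.99×10^9)(7.783×10^-6)/(0.0385) = 3.63×10^6 N/C.

|E| ≈ 3.63e6 N/C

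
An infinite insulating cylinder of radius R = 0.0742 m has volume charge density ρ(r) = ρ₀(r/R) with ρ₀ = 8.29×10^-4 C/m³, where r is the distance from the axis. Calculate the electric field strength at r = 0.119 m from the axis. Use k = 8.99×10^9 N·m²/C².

|E| = 1.44×10^6 N/C

Choose a coaxial cylinder of radius r = 0.119 m (arbitrary length L) as the Gaussian surface (r > R, full charge per length enclosed).
λ_enc = 2π ∫₀^R ρ₀(r'/R)^1 r' dr' = 2πρ₀R²/3 = 9.559e-6 C/m.
Since E is radial and uniform over the curved surface, Φ = E·2πrL = Q_enc/ε₀ = λ_enc L/ε₀.
E = 2k|λ_enc|/r = 2(8.99×10^9)(9.559×10^-6)/(0.119) = 1.44×10^6 N/C.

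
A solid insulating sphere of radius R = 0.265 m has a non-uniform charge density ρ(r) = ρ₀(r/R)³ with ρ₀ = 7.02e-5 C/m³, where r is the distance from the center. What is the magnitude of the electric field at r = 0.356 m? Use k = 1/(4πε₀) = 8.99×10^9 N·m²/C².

Take a concentric spherical Gaussian surface of radius r = 0.356 m (r > R, all charge enclosed).
Q_enc = 4π ∫₀^R ρ₀(r'/R)^3 r'² dr' = 4πρ₀R³/6 = 2.736×10^-6 C.
By Gauss's law, ∮E·dA = E·4πr² = Q_enc/ε₀.
E = k|Q_enc|/r² = (8.99×10^9)(2.736×10^-6)/(0.356)² = 1.94e5 N/C.

E ≈ 1.94×10^5 V/m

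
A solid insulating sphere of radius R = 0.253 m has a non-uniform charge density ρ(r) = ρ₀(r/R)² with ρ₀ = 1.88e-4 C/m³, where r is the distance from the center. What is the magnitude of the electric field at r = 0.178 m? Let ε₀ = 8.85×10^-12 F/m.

Take a concentric spherical Gaussian surface of radius r = 0.178 m (r < R).
Q_enc = ∫₀^r ρ(r')·4πr'² dr' = (4πρ₀/R²) ∫₀^r r'^4 dr' = 4πρ₀ r^5/(5·R²) = 1.319×10^-6 C.
Gauss's law: E·4πr² = Q_enc/ε₀.
E = |Q_enc|/(4πε₀r²) = (1.319×10^-6)/(4π·8.85×10^-12·(0.178)²) = 3.74e5 N/C.

|E| ≈ 3.74×10^5 N/C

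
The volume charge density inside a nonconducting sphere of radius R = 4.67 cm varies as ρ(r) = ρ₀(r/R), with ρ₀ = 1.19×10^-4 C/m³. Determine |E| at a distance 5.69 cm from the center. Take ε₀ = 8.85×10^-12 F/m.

|E| ≈ 1.06×10^5 V/m

By spherical symmetry E is radial; choose a Gaussian sphere of radius r = 5.69 cm (r > R, all charge enclosed).
Q_enc = 4π ∫₀^R ρ₀(r'/R)^1 r'² dr' = 4πρ₀R³/4 = 3.808e-8 C.
Gauss's law: E·4πr² = Q_enc/ε₀.
E = |Q_enc|/(4πε₀r²) = (3.808×10^-8)/(4π·8.85×10^-12·(0.0569)²) = 1.06×10^5 N/C.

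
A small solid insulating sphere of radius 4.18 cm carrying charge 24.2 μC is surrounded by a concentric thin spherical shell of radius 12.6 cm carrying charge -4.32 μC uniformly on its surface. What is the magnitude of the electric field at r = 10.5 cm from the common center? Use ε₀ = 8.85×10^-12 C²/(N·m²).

Symmetry ⇒ E = E(r) r̂. Gaussian sphere of radius r = 10.5 cm (between the bodies, 4.18 cm < r < 12.6 cm).
Only the inner charge is enclosed; the outer shell contributes nothing inside itself. Q_enc = 24.2 μC = 2.42×10^-5 C.
Applying ∮E·dA = Q_enc/ε₀ with Φ = E(4πr²):
E = |Q_enc|/(4πε₀r²) = (2.42e-5)/(4π·8.85×10^-12·(0.105)²) = 1.97e7 N/C.

E ≈ 1.97e7 V/m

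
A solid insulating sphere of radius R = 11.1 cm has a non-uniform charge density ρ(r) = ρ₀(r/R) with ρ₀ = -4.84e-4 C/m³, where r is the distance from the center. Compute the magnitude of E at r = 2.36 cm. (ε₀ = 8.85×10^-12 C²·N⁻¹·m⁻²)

6.86×10^4 N/C

Symmetry ⇒ E = E(r) r̂. Gaussian sphere of radius r = 2.36 cm (r < R).
Q_enc = ∫₀^r ρ(r')·4πr'² dr' = (4πρ₀/R) ∫₀^r r'^3 dr' = 4πρ₀ r^4/(4·R) = -4.249e-9 C.
By Gauss's law, ∮E·dA = E·4πr² = Q_enc/ε₀.
E = |Q_enc|/(4πε₀r²) = (4.249×10^-9)/(4π·8.85×10^-12·(0.0236)²) = 6.86e4 N/C.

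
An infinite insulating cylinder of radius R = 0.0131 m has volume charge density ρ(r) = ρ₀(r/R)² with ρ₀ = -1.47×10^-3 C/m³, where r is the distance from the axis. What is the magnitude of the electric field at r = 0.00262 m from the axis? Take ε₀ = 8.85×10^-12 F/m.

By cylindrical symmetry E is radial; use a coaxial Gaussian cylinder of radius 0.00262 m and length L (r < R).
Integrating ρ over the cross-section to radius r: λ_enc = (2πρ₀/R²) ∫₀^r r'^3 dr' = 2πρ₀ r^4/(4·R²) = -6.34×10^-10 C/m.
By Gauss's law (flux through the curved wall only), E·2πrL = λ_enc L/ε₀.
E = |λ_enc|/(2πε₀r) = (6.34e-10)/(2π·8.85×10^-12·0.00262) = 4.35×10^3 N/C.

4.35×10^3 N/C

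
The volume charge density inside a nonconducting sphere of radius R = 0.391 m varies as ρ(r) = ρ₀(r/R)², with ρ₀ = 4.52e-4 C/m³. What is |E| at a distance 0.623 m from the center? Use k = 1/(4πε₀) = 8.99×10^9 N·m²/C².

|E| ≈ 1.57e6 V/m

By spherical symmetry E is radial; choose a Gaussian sphere of radius r = 0.623 m (r > R, all charge enclosed).
Q_enc = 4π ∫₀^R ρ₀(r'/R)^2 r'² dr' = 4πρ₀R³/5 = 6.791×10^-5 C.
Applying ∮E·dA = Q_enc/ε₀ with Φ = E(4πr²):
E = k|Q_enc|/r² = (8.99×10^9)(6.791e-5)/(0.623)² = 1.57×10^6 N/C.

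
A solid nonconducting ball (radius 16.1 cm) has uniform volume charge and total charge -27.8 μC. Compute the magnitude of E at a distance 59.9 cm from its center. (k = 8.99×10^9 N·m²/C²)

By spherical symmetry E is radial; choose a Gaussian sphere of radius r = 59.9 cm (r > R, so the entire charge is enclosed).
Q_enc = -27.8 μC = -2.78×10^-5 C.
By Gauss's law, ∮E·dA = E·4πr² = Q_enc/ε₀.
E = k|Q_enc|/r² = (8.99×10^9)(2.78×10^-5)/(0.599)² = 6.97×10^5 N/C.

|E| ≈ 6.97×10^5 N/C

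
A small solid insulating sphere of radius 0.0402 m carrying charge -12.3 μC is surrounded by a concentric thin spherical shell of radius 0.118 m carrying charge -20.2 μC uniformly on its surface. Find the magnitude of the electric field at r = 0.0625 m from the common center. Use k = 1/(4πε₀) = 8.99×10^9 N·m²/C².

E = 2.83×10^7 N/C

Symmetry ⇒ E = E(r) r̂. Gaussian sphere of radius r = 0.0625 m (between the bodies, 0.0402 m < r < 0.118 m).
The shell at 0.118 m lies outside the Gaussian surface, so Q_enc = -12.3 μC = -1.23×10^-5 C.
Gauss's law: E·4πr² = Q_enc/ε₀.
E = k|Q_enc|/r² = (8.99×10^9)(1.23e-5)/(0.0625)² = 2.83e7 N/C.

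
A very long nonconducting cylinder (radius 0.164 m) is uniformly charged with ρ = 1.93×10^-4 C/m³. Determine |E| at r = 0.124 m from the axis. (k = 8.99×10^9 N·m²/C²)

1.35×10^6 V/m

Take a coaxial cylindrical Gaussian surface of radius r = 0.124 m and length L (r < R).
Charge inside radius r per length L is ρ·πr²·L, so λ_enc = ρπr² = 9.323×10^-6 C/m.
Since E is radial and uniform over the curved surface, Φ = E·2πrL = Q_enc/ε₀ = λ_enc L/ε₀.
E = 2k|λ_enc|/r = 2(8.99×10^9)(9.323×10^-6)/(0.124) = 1.35×10^6 N/C.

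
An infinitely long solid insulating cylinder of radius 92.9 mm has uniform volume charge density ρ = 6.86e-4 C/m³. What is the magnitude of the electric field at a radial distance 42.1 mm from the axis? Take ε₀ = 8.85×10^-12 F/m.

Take a coaxial cylindrical Gaussian surface of radius r = 42.1 mm and length L (r < R).
Charge inside radius r per length L is ρ·πr²·L, so λ_enc = ρπr² = 3.82×10^-6 C/m.
Since E is radial and uniform over the curved surface, Φ = E·2πrL = Q_enc/ε₀ = λ_enc L/ε₀.
E = |λ_enc|/(2πε₀r) = (3.82e-6)/(2π·8.85×10^-12·0.0421) = 1.63×10^6 N/C.

E ≈ 1.63×10^6 N/C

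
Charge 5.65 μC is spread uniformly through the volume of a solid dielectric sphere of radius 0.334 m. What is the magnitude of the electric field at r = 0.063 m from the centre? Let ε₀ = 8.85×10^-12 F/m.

Take a concentric spherical Gaussian surface of radius r = 0.063 m (r < R).
For a uniform sphere the enclosed fraction is (r/R)³, so Q_enc = (5.65 μC)(0.063/0.334)³ = 3.792e-8 C.
By Gauss's law, ∮E·dA = E·4πr² = Q_enc/ε₀.
E = |Q_enc|/(4πε₀r²) = (3.792e-8)/(4π·8.85×10^-12·(0.063)²) = 8.59×10^4 N/C.

|E| = 8.59e4 V/m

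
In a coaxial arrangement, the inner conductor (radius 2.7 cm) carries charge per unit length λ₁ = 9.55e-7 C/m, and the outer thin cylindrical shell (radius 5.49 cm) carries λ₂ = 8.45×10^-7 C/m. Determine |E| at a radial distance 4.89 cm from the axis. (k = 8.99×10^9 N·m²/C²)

Coaxial Gaussian cylinder, radius r = 4.89 cm, length L (between the conductors, 2.7 cm < r < 5.49 cm).
The shell at 5.49 cm lies outside the Gaussian surface, so λ_enc = λ₁ = 9.55e-7 C/m.
By Gauss's law (flux through the curved wall only), E·2πrL = λ_enc L/ε₀.
E = 2k|λ_enc|/r = 2(8.99×10^9)(9.55×10^-7)/(0.0489) = 3.51×10^5 N/C.

E = 3.51×10^5 N/C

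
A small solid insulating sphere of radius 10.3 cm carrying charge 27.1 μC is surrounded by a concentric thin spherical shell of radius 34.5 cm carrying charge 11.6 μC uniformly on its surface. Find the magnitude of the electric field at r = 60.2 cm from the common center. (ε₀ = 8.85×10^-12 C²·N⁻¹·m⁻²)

|E| = 9.60×10^5 N/C

Take a concentric spherical Gaussian surface of radius r = 60.2 cm (r > 34.5 cm, enclosing both).
Q_enc = (27.1 μC) + (11.6 μC) = 3.87×10^-5 C.
Applying ∮E·dA = Q_enc/ε₀ with Φ = E(4πr²):
E = |Q_enc|/(4πε₀r²) = (3.87×10^-5)/(4π·8.85×10^-12·(0.602)²) = 9.60×10^5 N/C.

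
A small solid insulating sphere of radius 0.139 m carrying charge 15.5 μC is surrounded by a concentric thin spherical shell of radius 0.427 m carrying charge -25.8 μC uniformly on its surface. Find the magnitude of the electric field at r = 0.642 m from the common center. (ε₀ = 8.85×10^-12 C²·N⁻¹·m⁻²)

E = 2.25e5 N/C

Take a concentric spherical Gaussian surface of radius r = 0.642 m (r > 0.427 m, enclosing both).
Q_enc = (15.5 μC) + (-25.8 μC) = -1.03×10^-5 C.
By Gauss's law, ∮E·dA = E·4πr² = Q_enc/ε₀.
E = |Q_enc|/(4πε₀r²) = (1.03e-5)/(4π·8.85×10^-12·(0.642)²) = 2.25×10^5 N/C.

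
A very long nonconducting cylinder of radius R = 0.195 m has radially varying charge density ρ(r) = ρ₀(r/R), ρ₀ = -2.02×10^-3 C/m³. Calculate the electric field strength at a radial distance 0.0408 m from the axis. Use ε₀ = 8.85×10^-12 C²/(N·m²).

|E| ≈ 6.49×10^5 N/C

Take a coaxial cylindrical Gaussian surface of radius r = 0.0408 m and length L (r < R).
Integrating ρ over the cross-section to radius r: λ_enc = (2πρ₀/R) ∫₀^r r'^2 dr' = 2πρ₀ r^3/(3·R) = -1.474e-6 C/m.
Since E is radial and uniform over the curved surface, Φ = E·2πrL = Q_enc/ε₀ = λ_enc L/ε₀.
E = |λ_enc|/(2πε₀r) = (1.474×10^-6)/(2π·8.85×10^-12·0.0408) = 6.49×10^5 N/C.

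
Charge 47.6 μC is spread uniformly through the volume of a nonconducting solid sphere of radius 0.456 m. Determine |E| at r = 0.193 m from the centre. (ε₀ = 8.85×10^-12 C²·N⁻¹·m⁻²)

8.71e5 V/m

Take a concentric spherical Gaussian surface of radius r = 0.193 m (r < R).
Only the charge within r is enclosed: Q_enc = Q·(r/R)³ = (47.6 μC)·(0.193 m/0.456 m)³ = 3.609×10^-6 C.
By Gauss's law, ∮E·dA = E·4πr² = Q_enc/ε₀.
E = |Q_enc|/(4πε₀r²) = (3.609×10^-6)/(4π·8.85×10^-12·(0.193)²) = 8.71×10^5 N/C.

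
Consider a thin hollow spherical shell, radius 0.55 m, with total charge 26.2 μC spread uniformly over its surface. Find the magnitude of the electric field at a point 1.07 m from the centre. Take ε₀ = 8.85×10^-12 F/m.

E = 2.06×10^5 N/C

Take a concentric spherical Gaussian surface of radius r = 1.07 m (r > 0.55 m).
The entire shell is enclosed: Q_enc = 2.62e-5 C.
Since E is radial and uniform over the Gaussian sphere, Φ = E·4πr² = Q_enc/ε₀.
E = |Q_enc|/(4πε₀r²) = (2.62×10^-5)/(4π·8.85×10^-12·(1.07)²) = 2.06×10^5 N/C.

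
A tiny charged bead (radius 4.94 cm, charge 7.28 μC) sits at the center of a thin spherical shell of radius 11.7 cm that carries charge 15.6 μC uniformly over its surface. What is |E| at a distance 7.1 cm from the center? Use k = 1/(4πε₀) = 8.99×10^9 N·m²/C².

|E| ≈ 1.30e7 N/C

Use a concentric Gaussian sphere at r = 7.1 cm (between the bodies, 4.94 cm < r < 11.7 cm).
The shell at 11.7 cm lies outside the Gaussian surface, so Q_enc = 7.28 μC = 7.28×10^-6 C.
By Gauss's law, ∮E·dA = E·4πr² = Q_enc/ε₀.
E = k|Q_enc|/r² = (8.99×10^9)(7.28×10^-6)/(0.071)² = 1.30e7 N/C.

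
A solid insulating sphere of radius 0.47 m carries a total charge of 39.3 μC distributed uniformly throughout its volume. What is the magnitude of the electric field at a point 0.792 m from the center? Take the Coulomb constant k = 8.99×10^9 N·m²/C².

|E| = 5.63×10^5 N/C

Take a concentric spherical Gaussian surface of radius r = 0.792 m (r > R, so the entire charge is enclosed).
Q_enc = 39.3 μC = 3.93×10^-5 C.
Since E is radial and uniform over the Gaussian sphere, Φ = E·4πr² = Q_enc/ε₀.
E = k|Q_enc|/r² = (8.99×10^9)(3.93×10^-5)/(0.792)² = 5.63×10^5 N/C.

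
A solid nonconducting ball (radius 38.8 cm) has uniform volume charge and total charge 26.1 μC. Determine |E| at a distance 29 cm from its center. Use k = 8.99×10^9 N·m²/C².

|E| ≈ 1.16×10^6 V/m

Take a concentric spherical Gaussian surface of radius r = 29 cm (r < R).
Only the charge within r is enclosed: Q_enc = Q·(r/R)³ = (26.1 μC)·(29 cm/38.8 cm)³ = 1.09×10^-5 C.
Gauss's law: E·4πr² = Q_enc/ε₀.
E = k|Q_enc|/r² = (8.99×10^9)(1.09×10^-5)/(0.29)² = 1.16×10^6 N/C.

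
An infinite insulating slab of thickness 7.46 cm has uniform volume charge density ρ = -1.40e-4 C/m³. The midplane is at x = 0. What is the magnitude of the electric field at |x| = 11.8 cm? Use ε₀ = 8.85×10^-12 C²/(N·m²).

The point |x| = 11.8 cm lies outside the slab (half-thickness 0.0373 m). A symmetric pillbox spanning the full slab encloses Q_enc = ρ·d·A.
Flux = 2EA ⇒ E = |ρ|d/(2ε₀), independent of distance outside.
E = (1.40×10^-4)(0.0746)/(2·8.85×10^-12) = 5.90×10^5 N/C.

|E| = 5.90e5 N/C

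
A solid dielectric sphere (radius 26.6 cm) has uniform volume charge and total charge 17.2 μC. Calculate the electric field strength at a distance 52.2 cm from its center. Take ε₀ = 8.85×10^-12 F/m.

By spherical symmetry E is radial; choose a Gaussian sphere of radius r = 52.2 cm (r > R, so the entire charge is enclosed).
Q_enc = 17.2 μC = 1.72e-5 C.
Applying ∮E·dA = Q_enc/ε₀ with Φ = E(4πr²):
E = |Q_enc|/(4πε₀r²) = (1.72×10^-5)/(4π·8.85×10^-12·(0.522)²) = 5.68×10^5 N/C.

5.68×10^5 V/m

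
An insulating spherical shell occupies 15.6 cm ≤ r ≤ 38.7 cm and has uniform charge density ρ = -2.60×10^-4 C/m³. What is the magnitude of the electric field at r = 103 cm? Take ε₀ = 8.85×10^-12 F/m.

Symmetry ⇒ E = E(r) r̂. Gaussian sphere of radius r = 103 cm (r > 38.7 cm, enclosing the whole shell).
Q_enc = ρ·(4π/3)(b³ − a³) = (-2.60×10^-4)·(4π/3)·((0.387)³ − (0.156)³) = -5.899×10^-5 C.
By Gauss's law, ∮E·dA = E·4πr² = Q_enc/ε₀.
E = |Q_enc|/(4πε₀r²) = (5.899×10^-5)/(4π·8.85×10^-12·(1.03)²) = 5.00×10^5 N/C.

5.00×10^5 V/m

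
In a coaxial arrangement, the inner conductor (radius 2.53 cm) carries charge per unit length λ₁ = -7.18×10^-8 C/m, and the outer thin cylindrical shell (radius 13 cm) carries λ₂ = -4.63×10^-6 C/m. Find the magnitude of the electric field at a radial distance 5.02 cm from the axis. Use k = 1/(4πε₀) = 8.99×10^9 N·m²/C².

|E| ≈ 2.57e4 N/C

Take a coaxial cylindrical Gaussian surface of radius r = 5.02 cm and length L (between the conductors, 2.53 cm < r < 13 cm).
The shell at 13 cm lies outside the Gaussian surface, so λ_enc = λ₁ = -7.18×10^-8 C/m.
Applying ∮E·dA = Q_enc/ε₀ with the end caps contributing no flux:
E = 2k|λ_enc|/r = 2(8.99×10^9)(7.18×10^-8)/(0.0502) = 2.57×10^4 N/C.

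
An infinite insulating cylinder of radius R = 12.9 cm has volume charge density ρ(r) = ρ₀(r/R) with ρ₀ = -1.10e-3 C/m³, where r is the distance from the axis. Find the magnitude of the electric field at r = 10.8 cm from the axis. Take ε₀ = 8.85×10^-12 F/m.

Coaxial Gaussian cylinder, radius r = 10.8 cm, length L (r < R).
λ_enc = ∫₀^r ρ(r')·2πr' dr' = (2πρ₀/R)·r^3/3 = -2.25×10^-5 C/m.
Since E is radial and uniform over the curved surface, Φ = E·2πrL = Q_enc/ε₀ = λ_enc L/ε₀.
E = |λ_enc|/(2πε₀r) = (2.25×10^-5)/(2π·8.85×10^-12·0.108) = 3.75×10^6 N/C.

E ≈ 3.75×10^6 N/C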